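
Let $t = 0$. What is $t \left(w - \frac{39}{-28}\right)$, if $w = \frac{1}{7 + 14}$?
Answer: $0$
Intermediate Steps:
$w = \frac{1}{21} \approx 0.047619$
$t \left(w - \frac{39}{-28}\right) = 0 \left(\frac{1}{21} - \frac{39}{-28}\right) = 0 \left(\frac{1}{21} - - \frac{39}{28}\right) = 0 \left(\frac{1}{21} + \frac{39}{28}\right) = 0 \cdot \frac{121}{84} = 0$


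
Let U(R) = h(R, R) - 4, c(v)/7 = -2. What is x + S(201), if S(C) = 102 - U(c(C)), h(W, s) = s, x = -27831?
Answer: -27711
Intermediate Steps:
c(v) = -14 (c(v) = 7*(-2) = -14)
U(R) = -4 + R (U(R) = R - 4 = -4 + R)
S(C) = 120 (S(C) = 102 - (-4 - 14) = 102 - 1*(-18) = 102 + 18 = 120)
x + S(201) = -27831 + 120 = -27711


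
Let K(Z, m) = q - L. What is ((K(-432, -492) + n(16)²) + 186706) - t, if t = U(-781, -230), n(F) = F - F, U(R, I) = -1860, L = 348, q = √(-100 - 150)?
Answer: 188218 + 5*I*√10 ≈ 1.8822e+5 + 15.811*I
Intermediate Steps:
q = 5*I*√10 (q = √(-250) = 5*I*√10 ≈ 15.811*I)
n(F) = 0
t = -1860
K(Z, m) = -348 + 5*I*√10 (K(Z, m) = 5*I*√10 - 1*348 = 5*I*√10 - 348 = -348 + 5*I*√10)
((K(-432, -492) + n(16)²) + 186706) - t = (((-348 + 5*I*√10) + 0²) + 186706) - 1*(-1860) = (((-348 + 5*I*√10) + 0) + 186706) + 1860 = ((-348 + 5*I*√10) + 186706) + 1860 = (186358 + 5*I*√10) + 1860 = 188218 + 5*I*√10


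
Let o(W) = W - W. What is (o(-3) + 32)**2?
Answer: 1024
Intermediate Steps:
o(W) = 0
(o(-3) + 32)**2 = (0 + 32)**2 = 32**2 = 1024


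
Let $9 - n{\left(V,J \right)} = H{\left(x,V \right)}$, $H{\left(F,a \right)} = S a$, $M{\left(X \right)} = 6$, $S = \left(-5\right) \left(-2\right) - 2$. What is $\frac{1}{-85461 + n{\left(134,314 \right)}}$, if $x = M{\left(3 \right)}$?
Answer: $- \frac{1}{86524} \approx -1.1557 \cdot 10^{-5}$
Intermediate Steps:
$S = 8$ ($S = 10 - 2 = 8$)
$x = 6$
$H{\left(F,a \right)} = 8 a$
$n{\left(V,J \right)} = 9 - 8 V$
$\frac{1}{-85461 + n{\left(134,314 \right)}} = \frac{1}{-85461 + \left(9 - 1072\right)} = \frac{1}{-85461 - 1063} = \frac{1}{-86524} = - \frac{1}{86524}$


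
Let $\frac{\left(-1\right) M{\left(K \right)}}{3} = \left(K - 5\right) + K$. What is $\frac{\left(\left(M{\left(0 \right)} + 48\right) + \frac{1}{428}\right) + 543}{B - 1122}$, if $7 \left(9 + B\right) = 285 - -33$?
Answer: $- \frac{106799}{191316} \approx -0.55823$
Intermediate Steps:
$B = \frac{255}{7}$ ($B = -9 + \frac{285 - -33}{7} = -9 + \frac{285 + 33}{7} = -9 + \frac{1}{7} \cdot 318 = -9 + \frac{318}{7} = \frac{255}{7} \approx 36.429$)
$M{\left(K \right)} = 15 - 6 K$ ($M{\left(K \right)} = - 3 \left(\left(K - 5\right) + K\right) = - 3 \left(\left(-5 + K\right) + K\right) = - 3 \left(-5 + 2 K\right) = 15 - 6 K$)
$\frac{\left(\left(M{\left(0 \right)} + 48\right) + \frac{1}{428}\right) + 543}{B - 1122} = \frac{\left(\left(\left(15 - 0\right) + 48\right) + \frac{1}{428}\right) + 543}{\frac{255}{7} - 1122} = \frac{\left(\left(\left(15 + 0\right) + 48\right) + \frac{1}{428}\right) + 543}{- \frac{7599}{7}} = \left(\left(\left(15 + 48\right) + \frac{1}{428}\right) + 543\right) \left(- \frac{7}{7599}\right) = \left(\left(63 + \frac{1}{428}\right) + 543\right) \left(- \frac{7}{7599}\right) = \left(\frac{26965}{428} + 543\right) \left(- \frac{7}{7599}\right) = \frac{259369}{428} \left(- \frac{7}{7599}\right) = - \frac{106799}{191316}$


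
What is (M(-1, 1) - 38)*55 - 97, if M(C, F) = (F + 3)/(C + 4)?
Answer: -6341/3 ≈ -2113.7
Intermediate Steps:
M(C, F) = (3 + F)/(4 + C)
(M(-1, 1) - 38)*55 - 97 = ((3 + 1)/(4 - 1) - 38)*55 - 97 = (4/3 - 38)*55 - 97 = -110/3*55 - 97 = -6050/3 - 97 = -6341/3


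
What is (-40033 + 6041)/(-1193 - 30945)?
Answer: 16996/16069 ≈ 1.0577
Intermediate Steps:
(-40033 + 6041)/(-1193 - 30945) = -33992/(-32138) = -33992*(-1/32138) = 16996/16069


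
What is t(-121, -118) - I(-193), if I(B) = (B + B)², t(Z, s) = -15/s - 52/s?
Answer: -17581461/118 ≈ -1.4900e+5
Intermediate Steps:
t(Z, s) = -67/s
I(B) = 4*B² (I(B) = (2*B)² = 4*B²)
t(-121, -118) - I(-193) = -67/(-118) - 4*(-193)² = -67*(-1/118) - 4*37249 = 67/118 - 1*148996 = 67/118 - 148996 = -17581461/118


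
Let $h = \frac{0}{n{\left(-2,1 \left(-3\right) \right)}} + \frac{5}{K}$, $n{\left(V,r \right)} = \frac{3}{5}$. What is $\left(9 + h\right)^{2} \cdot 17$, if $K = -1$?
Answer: $272$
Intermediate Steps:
$n{\left(V,r \right)} = \frac{3}{5}$ ($n{\left(V,r \right)} = 3 \cdot \frac{1}{5} = \frac{3}{5}$)
$h = -5$ ($h = \frac{0}{\frac{3}{5}} + \frac{5}{-1} = 0 \cdot \frac{5}{3} + 5 \left(-1\right) = 0 - 5 = -5$)
$\left(9 + h\right)^{2} \cdot 17 = \left(9 - 5\right)^{2} \cdot 17 = 4^{2} \cdot 17 = 16 \cdot 17 = 272$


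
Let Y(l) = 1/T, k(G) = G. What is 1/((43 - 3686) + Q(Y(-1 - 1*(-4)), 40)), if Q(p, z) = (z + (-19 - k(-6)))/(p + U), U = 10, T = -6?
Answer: -59/214775 ≈ -0.00027471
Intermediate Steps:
Y(l) = -⅙ (Y(l) = 1/(-6) = -⅙)
Q(p, z) = (-13 + z)/(10 + p) (Q(p, z) = (z + (-19 - 1*(-6)))/(p + 10) = (z + (-19 + 6))/(10 + p) = (z - 13)/(10 + p) = (-13 + z)/(10 + p))
1/((43 - 3686) + Q(Y(-1 - 1*(-4)), 40)) = 1/((43 - 3686) + (-13 + 40)/(10 - ⅙)) = 1/(-3643 + 27/(59/6)) = 1/(-3643 + (6/59)*27) = 1/(-3643 + 162/59) = 1/(-214775/59) = -59/214775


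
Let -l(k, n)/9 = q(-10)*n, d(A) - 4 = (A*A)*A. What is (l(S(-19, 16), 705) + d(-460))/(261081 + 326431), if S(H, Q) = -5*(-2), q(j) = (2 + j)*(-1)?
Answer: -24346689/146878 ≈ -165.76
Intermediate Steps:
d(A) = 4 + A³ (d(A) = 4 + (A*A)*A = 4 + A²*A = 4 + A³)
q(j) = -2 - j
S(H, Q) = 10
l(k, n) = -72*n (l(k, n) = -9*(-2 - 1*(-10))*n = -9*(-2 + 10)*n = -72*n)
(l(S(-19, 16), 705) + d(-460))/(261081 + 326431) = (-72*705 + (4 + (-460)³))/(261081 + 326431) = (-50760 + (4 - 97336000))/587512 = (-50760 - 97335996)*(1/587512) = -97386756*1/587512 = -24346689/146878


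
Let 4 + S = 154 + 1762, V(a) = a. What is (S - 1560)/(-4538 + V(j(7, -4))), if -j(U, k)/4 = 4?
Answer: -16/207 ≈ -0.077295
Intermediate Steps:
j(U, k) = -16 (j(U, k) = -4*4 = -16)
S = 1912 (S = -4 + (154 + 1762) = -4 + 1916 = 1912)
(S - 1560)/(-4538 + V(j(7, -4))) = (1912 - 1560)/(-4538 - 16) = 352/(-4554) = 352*(-1/4554) = -16/207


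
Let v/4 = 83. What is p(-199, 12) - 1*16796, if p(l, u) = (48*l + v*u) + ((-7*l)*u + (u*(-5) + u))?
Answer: -5696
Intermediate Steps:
v = 332 (v = 4*83 = 332)
p(l, u) = 48*l + 328*u - 7*l*u (p(l, u) = (48*l + 332*u) + ((-7*l)*u + (u*(-5) + u)) = (48*l + 332*u) + (-7*l*u + (-5*u + u)) = (48*l + 332*u) + (-7*l*u - 4*u) = (48*l + 332*u) + (-4*u - 7*l*u) = 48*l + 328*u - 7*l*u)
p(-199, 12) - 1*16796 = (48*(-199) + 328*12 - 7*(-199)*12) - 1*16796 = (-9552 + 3936 + 16716) - 16796 = 11100 - 16796 = -5696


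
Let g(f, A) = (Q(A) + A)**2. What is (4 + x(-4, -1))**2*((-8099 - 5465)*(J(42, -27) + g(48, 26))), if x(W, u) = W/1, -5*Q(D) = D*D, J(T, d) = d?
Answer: 0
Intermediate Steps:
Q(D) = -D**2/5 (Q(D) = -D*D/5 = -D**2/5)
x(W, u) = W (x(W, u) = W*1 = W)
g(f, A) = (A - A**2/5)**2 (g(f, A) = (-A**2/5 + A)**2 = (A - A**2/5)**2)
(4 + x(-4, -1))**2*((-8099 - 5465)*(J(42, -27) + g(48, 26))) = (4 - 4)**2*((-8099 - 5465)*(-27 + (1/25)*26**2*(-5 + 26)**2)) = 0**2*(-13564*(-27 + (1/25)*676*21**2)) = 0*(-13564*(-27 + (1/25)*676*441)) = 0*(-13564*(-27 + 298116/25)) = 0*(-13564*297441/25) = 0*(-4034489724/25) = 0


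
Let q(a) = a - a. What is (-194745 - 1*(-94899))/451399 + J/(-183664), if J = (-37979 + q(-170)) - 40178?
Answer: 1303221223/6377365072 ≈ 0.20435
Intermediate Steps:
q(a) = 0
J = -78157 (J = (-37979 + 0) - 40178 = -37979 - 40178 = -78157)
(-194745 - 1*(-94899))/451399 + J/(-183664) = (-194745 - 1*(-94899))/451399 - 78157/(-183664) = (-194745 + 94899)*(1/451399) - 78157*(-1/183664) = -99846*1/451399 + 78157/183664 = -99846/451399 + 78157/183664 = 1303221223/6377365072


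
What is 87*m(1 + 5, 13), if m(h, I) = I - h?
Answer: 609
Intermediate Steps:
87*m(1 + 5, 13) = 87*(13 - (1 + 5)) = 87*(13 - 1*6) = 87*(13 - 6) = 87*7 = 609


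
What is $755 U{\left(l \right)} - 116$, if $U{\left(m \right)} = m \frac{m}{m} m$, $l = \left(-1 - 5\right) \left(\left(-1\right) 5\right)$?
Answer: $679384$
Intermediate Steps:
$l = 30$ ($l = \left(-6\right) \left(-5\right) = 30$)
$U{\left(m \right)} = m^{2}$ ($U{\left(m \right)} = m 1 m = m m = m^{2}$)
$755 U{\left(l \right)} - 116 = 755 \cdot 30^{2} - 116 = 755 \cdot 900 - 116 = 679500 - 116 = 679384$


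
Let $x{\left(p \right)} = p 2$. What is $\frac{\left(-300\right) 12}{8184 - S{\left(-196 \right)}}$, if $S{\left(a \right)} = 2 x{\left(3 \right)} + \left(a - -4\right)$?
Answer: $- \frac{300}{697} \approx -0.43042$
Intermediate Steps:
$x{\left(p \right)} = 2 p$
$S{\left(a \right)} = 16 + a$ ($S{\left(a \right)} = 2 \cdot 2 \cdot 3 + \left(a - -4\right) = 2 \cdot 6 + \left(a + 4\right) = 12 + \left(4 + a\right) = 16 + a$)
$\frac{\left(-300\right) 12}{8184 - S{\left(-196 \right)}} = \frac{\left(-300\right) 12}{8184 - \left(16 - 196\right)} = - \frac{3600}{8184 - -180} = - \frac{3600}{8184 + 180} = - \frac{3600}{8364} = \left(-3600\right) \frac{1}{8364} = - \frac{300}{697}$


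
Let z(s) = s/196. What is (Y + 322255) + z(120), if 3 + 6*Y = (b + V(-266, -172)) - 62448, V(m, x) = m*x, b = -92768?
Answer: 29793089/98 ≈ 3.0401e+5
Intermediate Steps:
z(s) = s/196 (z(s) = s*(1/196) = s/196)
Y = -36489/2 (Y = -½ + ((-92768 - 266*(-172)) - 62448)/6 = -½ + ((-92768 + 45752) - 62448)/6 = -½ + (-47016 - 62448)/6 = -½ + (⅙)*(-109464) = -½ - 18244 = -36489/2 ≈ -18245.)
(Y + 322255) + z(120) = (-36489/2 + 322255) + (1/196)*120 = 608021/2 + 30/49 = 29793089/98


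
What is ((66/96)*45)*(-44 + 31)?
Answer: -6435/16 ≈ -402.19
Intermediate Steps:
((66/96)*45)*(-44 + 31) = ((66*(1/96))*45)*(-13) = ((11/16)*45)*(-13) = (495/16)*(-13) = -6435/16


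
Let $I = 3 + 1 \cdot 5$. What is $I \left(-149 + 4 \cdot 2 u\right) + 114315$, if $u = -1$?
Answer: $113059$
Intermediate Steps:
$I = 8$ ($I = 3 + 5 = 8$)
$I \left(-149 + 4 \cdot 2 u\right) + 114315 = 8 \left(-149 + 4 \cdot 2 \left(-1\right)\right) + 114315 = 8 \left(-149 + 8 \left(-1\right)\right) + 114315 = 8 \left(-149 - 8\right) + 114315 = 8 \left(-157\right) + 114315 = -1256 + 114315 = 113059$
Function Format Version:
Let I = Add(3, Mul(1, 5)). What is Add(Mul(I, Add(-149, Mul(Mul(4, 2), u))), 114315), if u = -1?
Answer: 113059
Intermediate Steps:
I = 8 (I = Add(3, 5) = 8)
Add(Mul(I, Add(-149, Mul(Mul(4, 2), u))), 114315) = Add(Mul(8, Add(-149, Mul(Mul(4, 2), -1))), 114315) = Add(Mul(8, Add(-149, Mul(8, -1))), 114315) = Add(Mul(8, Add(-149, -8)), 114315) = Add(Mul(8, -157), 114315) = Add(-1256, 114315) = 113059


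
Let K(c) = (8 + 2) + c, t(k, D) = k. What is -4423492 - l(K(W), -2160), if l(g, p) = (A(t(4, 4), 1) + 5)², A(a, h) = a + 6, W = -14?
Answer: -4423717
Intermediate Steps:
A(a, h) = 6 + a
K(c) = 10 + c
l(g, p) = 225 (l(g, p) = ((6 + 4) + 5)² = (10 + 5)² = 15² = 225)
-4423492 - l(K(W), -2160) = -4423492 - 1*225 = -4423492 - 225 = -4423717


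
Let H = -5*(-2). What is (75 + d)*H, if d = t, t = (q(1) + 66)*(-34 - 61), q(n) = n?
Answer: -62900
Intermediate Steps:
t = -6365 (t = (1 + 66)*(-34 - 61) = 67*(-95) = -6365)
d = -6365
H = 10 (H = -1*(-10) = 10)
(75 + d)*H = (75 - 6365)*10 = -6290*10 = -62900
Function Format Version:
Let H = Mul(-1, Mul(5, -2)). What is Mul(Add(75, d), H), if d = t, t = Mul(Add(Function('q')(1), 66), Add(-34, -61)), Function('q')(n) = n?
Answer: -62900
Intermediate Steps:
t = -6365 (t = Mul(Add(1, 66), Add(-34, -61)) = Mul(67, -95) = -6365)
d = -6365
H = 10 (H = Mul(-1, -10) = 10)
Mul(Add(75, d), H) = Mul(Add(75, -6365), 10) = Mul(-6290, 10) = -62900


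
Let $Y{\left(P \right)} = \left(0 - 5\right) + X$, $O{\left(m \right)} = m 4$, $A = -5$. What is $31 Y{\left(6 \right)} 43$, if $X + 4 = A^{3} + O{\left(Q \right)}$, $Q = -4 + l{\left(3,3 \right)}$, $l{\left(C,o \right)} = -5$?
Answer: $-226610$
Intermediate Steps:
$Q = -9$ ($Q = -4 - 5 = -9$)
$O{\left(m \right)} = 4 m$
$X = -165$ ($X = -4 + \left(\left(-5\right)^{3} + 4 \left(-9\right)\right) = -4 - 161 = -165$)
$Y{\left(P \right)} = -170$ ($Y{\left(P \right)} = \left(0 - 5\right) - 165 = -5 - 165 = -170$)
$31 Y{\left(6 \right)} 43 = 31 \left(-170\right) 43 = \left(-5270\right) 43 = -226610$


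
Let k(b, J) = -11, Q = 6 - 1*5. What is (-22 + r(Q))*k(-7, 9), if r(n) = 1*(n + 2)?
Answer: 209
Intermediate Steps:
Q = 1 (Q = 6 - 5 = 1)
r(n) = 2 + n (r(n) = 1*(2 + n) = 2 + n)
(-22 + r(Q))*k(-7, 9) = (-22 + (2 + 1))*(-11) = (-22 + 3)*(-11) = -19*(-11) = 209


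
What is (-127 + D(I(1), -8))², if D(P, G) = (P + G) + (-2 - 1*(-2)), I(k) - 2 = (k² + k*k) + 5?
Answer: 15876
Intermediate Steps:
I(k) = 7 + 2*k² (I(k) = 2 + ((k² + k*k) + 5) = 2 + ((k² + k²) + 5) = 2 + (2*k² + 5) = 2 + (5 + 2*k²) = 7 + 2*k²)
D(P, G) = G + P (D(P, G) = (G + P) + (-2 + 2) = (G + P) + 0 = G + P)
(-127 + D(I(1), -8))² = (-127 + (-8 + (7 + 2*1²)))² = (-127 + (-8 + (7 + 2*1)))² = (-127 + (-8 + (7 + 2)))² = (-127 + (-8 + 9))² = (-127 + 1)² = (-126)² = 15876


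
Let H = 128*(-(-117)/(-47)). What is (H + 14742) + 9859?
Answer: 1141271/47 ≈ 24282.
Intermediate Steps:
H = -14976/47 (H = 128*(-(-117)*(-1)/47) = 128*(-1*117/47) = 128*(-117/47) = -14976/47 ≈ -318.64)
(H + 14742) + 9859 = (-14976/47 + 14742) + 9859 = 677898/47 + 9859 = 1141271/47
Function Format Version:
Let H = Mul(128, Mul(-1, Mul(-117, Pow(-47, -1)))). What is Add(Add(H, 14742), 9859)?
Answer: Rational(1141271, 47) ≈ 24282.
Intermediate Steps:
H = Rational(-14976, 47) (H = Mul(128, Mul(-1, Mul(-117, Rational(-1, 47)))) = Mul(128, Mul(-1, Rational(117, 47))) = Mul(128, Rational(-117, 47)) = Rational(-14976, 47) ≈ -318.64)
Add(Add(H, 14742), 9859) = Add(Add(Rational(-14976, 47), 14742), 9859) = Add(Rational(677898, 47), 9859) = Rational(1141271, 47)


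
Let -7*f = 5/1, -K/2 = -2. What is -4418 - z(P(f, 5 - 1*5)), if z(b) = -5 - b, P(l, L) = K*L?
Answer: -4413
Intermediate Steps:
K = 4 (K = -2*(-2) = 4)
f = -5/7 (f = -5/(7*1) = -5/7 ≈ -0.71429)
P(l, L) = 4*L
-4418 - z(P(f, 5 - 1*5)) = -4418 - (-5 - 4*(5 - 1*5)) = -4418 - (-5 - 4*(5 - 5)) = -4418 - (-5 - 4*0) = -4418 - (-5 - 1*0) = -4418 - (-5 + 0) = -4418 - 1*(-5) = -4418 + 5 = -4413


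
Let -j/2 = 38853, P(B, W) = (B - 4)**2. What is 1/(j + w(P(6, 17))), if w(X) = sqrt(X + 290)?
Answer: -12951/1006370357 - 7*sqrt(6)/6038222142 ≈ -1.2872e-5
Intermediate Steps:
P(B, W) = (-4 + B)**2
w(X) = sqrt(290 + X)
j = -77706 (j = -2*38853 = -77706)
1/(j + w(P(6, 17))) = 1/(-77706 + sqrt(290 + (-4 + 6)**2)) = 1/(-77706 + sqrt(290 + 2**2)) = 1/(-77706 + sqrt(290 + 4)) = 1/(-77706 + sqrt(294)) = 1/(-77706 + 7*sqrt(6))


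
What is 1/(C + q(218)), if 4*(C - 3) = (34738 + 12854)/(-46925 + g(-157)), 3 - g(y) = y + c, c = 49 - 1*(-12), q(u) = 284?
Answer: 23413/6713582 ≈ 0.0034874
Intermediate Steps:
c = 61 (c = 49 + 12 = 61)
g(y) = -58 - y (g(y) = 3 - (y + 61) = 3 - (61 + y) = 3 + (-61 - y) = -58 - y)
C = 64290/23413 (C = 3 + ((34738 + 12854)/(-46925 + (-58 - 1*(-157))))/4 = 3 + (47592/(-46925 + (-58 + 157)))/4 = 3 + (47592/(-46925 + 99))/4 = 3 + (47592/(-46826))/4 = 3 + (47592*(-1/46826))/4 = 3 + (1/4)*(-23796/23413) = 3 - 5949/23413 = 64290/23413 ≈ 2.7459)
1/(C + q(218)) = 1/(64290/23413 + 284) = 1/(6713582/23413) = 23413/6713582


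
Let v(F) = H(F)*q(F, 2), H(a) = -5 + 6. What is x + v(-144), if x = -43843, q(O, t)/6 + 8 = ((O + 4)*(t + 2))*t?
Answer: -50611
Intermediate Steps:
q(O, t) = -48 + 6*t*(2 + t)*(4 + O) (q(O, t) = -48 + 6*(((O + 4)*(t + 2))*t) = -48 + 6*(((4 + O)*(2 + t))*t) = -48 + 6*(((2 + t)*(4 + O))*t) = -48 + 6*(t*(2 + t)*(4 + O)) = -48 + 6*t*(2 + t)*(4 + O))
H(a) = 1
v(F) = 144 + 48*F (v(F) = 1*(-48 + 24*2² + 48*2 + 6*F*2² + 12*F*2) = 1*(-48 + 24*4 + 96 + 6*F*4 + 24*F) = 1*(-48 + 96 + 96 + 24*F + 24*F) = 1*(144 + 48*F) = 144 + 48*F)
x + v(-144) = -43843 + (144 + 48*(-144)) = -43843 + (144 - 6912) = -43843 - 6768 = -50611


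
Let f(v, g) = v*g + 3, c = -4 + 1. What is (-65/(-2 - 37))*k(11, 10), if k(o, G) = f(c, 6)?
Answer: -25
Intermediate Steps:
c = -3
f(v, g) = 3 + g*v (f(v, g) = g*v + 3 = 3 + g*v)
k(o, G) = -15 (k(o, G) = 3 + 6*(-3) = 3 - 18 = -15)
(-65/(-2 - 37))*k(11, 10) = -65/(-2 - 37)*(-15) = -65/(-39)*(-15) = -65*(-1/39)*(-15) = (5/3)*(-15) = -25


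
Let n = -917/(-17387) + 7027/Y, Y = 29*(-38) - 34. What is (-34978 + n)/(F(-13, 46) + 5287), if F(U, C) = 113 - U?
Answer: -690993720833/106915584016 ≈ -6.4630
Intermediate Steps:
Y = -1136 (Y = -1102 - 34 = -1136)
n = -121136737/19751632 (n = -917/(-17387) + 7027/(-1136) = -917*(-1/17387) + 7027*(-1/1136) = 917/17387 - 7027/1136 = -121136737/19751632 ≈ -6.1330)
(-34978 + n)/(F(-13, 46) + 5287) = (-34978 - 121136737/19751632)/((113 - 1*(-13)) + 5287) = -690993720833/(19751632*((113 + 13) + 5287)) = -690993720833/(19751632*(126 + 5287)) = -690993720833/19751632/5413 = -690993720833/19751632*1/5413 = -690993720833/106915584016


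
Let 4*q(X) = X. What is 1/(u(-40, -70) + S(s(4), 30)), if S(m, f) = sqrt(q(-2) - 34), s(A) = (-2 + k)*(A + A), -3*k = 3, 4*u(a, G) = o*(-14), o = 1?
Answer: -14/187 - 2*I*sqrt(138)/187 ≈ -0.074866 - 0.12564*I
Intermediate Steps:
u(a, G) = -7/2 (u(a, G) = (1*(-14))/4 = (1/4)*(-14) = -7/2)
k = -1 (k = -1/3*3 = -1)
s(A) = -6*A (s(A) = (-2 - 1)*(A + A) = -6*A)
q(X) = X/4
S(m, f) = I*sqrt(138)/2 (S(m, f) = sqrt((1/4)*(-2) - 34) = sqrt(-1/2 - 34) = sqrt(-69/2) = I*sqrt(138)/2)
1/(u(-40, -70) + S(s(4), 30)) = 1/(-7/2 + I*sqrt(138)/2)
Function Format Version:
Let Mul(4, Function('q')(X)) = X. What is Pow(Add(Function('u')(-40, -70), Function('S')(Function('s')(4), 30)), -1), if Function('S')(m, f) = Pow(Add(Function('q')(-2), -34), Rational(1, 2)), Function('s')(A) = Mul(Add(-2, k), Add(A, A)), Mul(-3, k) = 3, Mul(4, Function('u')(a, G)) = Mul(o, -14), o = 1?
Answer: Add(Rational(-14, 187), Mul(Rational(-2, 187), I, Pow(138, Rational(1, 2)))) ≈ Add(-0.074866, Mul(-0.12564, I))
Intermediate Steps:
Function('u')(a, G) = Rational(-7, 2) (Function('u')(a, G) = Mul(Rational(1, 4), Mul(1, -14)) = Mul(Rational(1, 4), -14) = Rational(-7, 2))
k = -1 (k = Mul(Rational(-1, 3), 3) = -1)
Function('s')(A) = Mul(-6, A) (Function('s')(A) = Mul(Add(-2, -1), Add(A, A)) = Mul(-3, Mul(2, A)) = Mul(-6, A))
Function('q')(X) = Mul(Rational(1, 4), X)
Function('S')(m, f) = Mul(Rational(1, 2), I, Pow(138, Rational(1, 2))) (Function('S')(m, f) = Pow(Add(Mul(Rational(1, 4), -2), -34), Rational(1, 2)) = Pow(Add(Rational(-1, 2), -34), Rational(1, 2)) = Pow(Rational(-69, 2), Rational(1, 2)) = Mul(Rational(1, 2), I, Pow(138, Rational(1, 2))))
Pow(Add(Function('u')(-40, -70), Function('S')(Function('s')(4), 30)), -1) = Pow(Add(Rational(-7, 2), Mul(Rational(1, 2), I, Pow(138, Rational(1, 2)))), -1)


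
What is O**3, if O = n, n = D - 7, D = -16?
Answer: -12167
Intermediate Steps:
n = -23 (n = -16 - 7 = -23)
O = -23
O**3 = (-23)**3 = -12167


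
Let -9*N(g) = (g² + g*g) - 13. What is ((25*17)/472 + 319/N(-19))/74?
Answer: -1053787/24763952 ≈ -0.042553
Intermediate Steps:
N(g) = 13/9 - 2*g²/9 (N(g) = -((g² + g*g) - 13)/9 = -((g² + g²) - 13)/9 = -(2*g² - 13)/9 = -(-13 + 2*g²)/9 = 13/9 - 2*g²/9)
((25*17)/472 + 319/N(-19))/74 = ((25*17)/472 + 319/(13/9 - 2/9*(-19)²))/74 = (425*(1/472) + 319/(13/9 - 2/9*361))*(1/74) = (425/472 + 319/(13/9 - 722/9))*(1/74) = (425/472 + 319/(-709/9))*(1/74) = (425/472 + 319*(-9/709))*(1/74) = (425/472 - 2871/709)*(1/74) = -1053787/334648*1/74 = -1053787/24763952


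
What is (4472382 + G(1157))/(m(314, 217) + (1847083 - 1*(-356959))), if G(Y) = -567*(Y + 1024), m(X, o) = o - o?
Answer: 3235755/2204042 ≈ 1.4681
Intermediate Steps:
m(X, o) = 0
G(Y) = -580608 - 567*Y (G(Y) = -567*(1024 + Y) = -580608 - 567*Y)
(4472382 + G(1157))/(m(314, 217) + (1847083 - 1*(-356959))) = (4472382 + (-580608 - 567*1157))/(0 + (1847083 - 1*(-356959))) = (4472382 + (-580608 - 656019))/(0 + (1847083 + 356959)) = (4472382 - 1236627)/(0 + 2204042) = 3235755/2204042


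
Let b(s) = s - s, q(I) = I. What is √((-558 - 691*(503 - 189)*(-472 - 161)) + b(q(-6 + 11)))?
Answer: 4*√8583999 ≈ 11719.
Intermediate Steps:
b(s) = 0
√((-558 - 691*(503 - 189)*(-472 - 161)) + b(q(-6 + 11))) = √((-558 - 691*(503 - 189)*(-472 - 161)) + 0) = √((-558 - 216974*(-633)) + 0) = √((-558 - 691*(-198762)) + 0) = √((-558 + 137344542) + 0) = √(137343984 + 0) = √137343984 = 4*√8583999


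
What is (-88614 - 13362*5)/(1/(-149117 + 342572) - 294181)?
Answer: 15033774960/28455392677 ≈ 0.52833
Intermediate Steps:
(-88614 - 13362*5)/(1/(-149117 + 342572) - 294181) = (-88614 - 66810)/(1/193455 - 294181) = -155424/(1/193455 - 294181) = -155424/(-56910785354/193455) = -155424*(-193455/56910785354) = 15033774960/28455392677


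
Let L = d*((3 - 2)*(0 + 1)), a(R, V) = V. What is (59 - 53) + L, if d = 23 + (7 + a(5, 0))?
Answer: 36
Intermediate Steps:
d = 30 (d = 23 + (7 + 0) = 23 + 7 = 30)
L = 30 (L = 30*((3 - 2)*(0 + 1)) = 30*(1*1) = 30*1 = 30)
(59 - 53) + L = (59 - 53) + 30 = 6 + 30 = 36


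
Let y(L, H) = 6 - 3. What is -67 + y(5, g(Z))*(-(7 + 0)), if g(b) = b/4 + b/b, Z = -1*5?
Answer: -88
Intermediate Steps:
Z = -5
g(b) = 1 + b/4 (g(b) = b*(¼) + 1 = b/4 + 1 = 1 + b/4)
y(L, H) = 3
-67 + y(5, g(Z))*(-(7 + 0)) = -67 + 3*(-(7 + 0)) = -67 + 3*(-1*7) = -67 + 3*(-7) = -67 - 21 = -88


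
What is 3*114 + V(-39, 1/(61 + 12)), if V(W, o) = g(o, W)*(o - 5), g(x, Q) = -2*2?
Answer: 26422/73 ≈ 361.95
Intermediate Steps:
g(x, Q) = -4
V(W, o) = 20 - 4*o (V(W, o) = -4*(o - 5) = -4*(-5 + o) = 20 - 4*o)
3*114 + V(-39, 1/(61 + 12)) = 3*114 + (20 - 4/(61 + 12)) = 342 + (20 - 4/73) = 342 + 1456/73 = 26422/73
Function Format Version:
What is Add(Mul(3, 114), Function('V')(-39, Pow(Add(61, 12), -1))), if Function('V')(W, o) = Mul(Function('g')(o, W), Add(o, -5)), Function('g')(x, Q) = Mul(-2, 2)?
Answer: Rational(26422, 73) ≈ 361.95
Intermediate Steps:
Function('g')(x, Q) = -4
Function('V')(W, o) = Add(20, Mul(-4, o)) (Function('V')(W, o) = Mul(-4, Add(o, -5)) = Mul(-4, Add(-5, o)) = Add(20, Mul(-4, o)))
Add(Mul(3, 114), Function('V')(-39, Pow(Add(61, 12), -1))) = Add(Mul(3, 114), Add(20, Mul(-4, Pow(Add(61, 12), -1)))) = Add(342, Add(20, Mul(-4, Pow(73, -1)))) = Add(342, Add(20, Mul(-4, Rational(1, 73)))) = Add(342, Add(20, Rational(-4, 73))) = Add(342, Rational(1456, 73)) = Rational(26422, 73)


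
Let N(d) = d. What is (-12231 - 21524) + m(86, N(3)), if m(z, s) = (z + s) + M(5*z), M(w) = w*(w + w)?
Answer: 336134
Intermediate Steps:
M(w) = 2*w² (M(w) = w*(2*w) = 2*w²)
m(z, s) = s + z + 50*z² (m(z, s) = (z + s) + 2*(5*z)² = (s + z) + 2*(25*z²) = (s + z) + 50*z² = s + z + 50*z²)
(-12231 - 21524) + m(86, N(3)) = (-12231 - 21524) + (3 + 86 + 50*86²) = -33755 + (3 + 86 + 50*7396) = -33755 + (3 + 86 + 369800) = -33755 + 369889 = 336134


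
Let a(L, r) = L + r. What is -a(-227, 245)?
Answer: -18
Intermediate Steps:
-a(-227, 245) = -(-227 + 245) = -1*18 = -18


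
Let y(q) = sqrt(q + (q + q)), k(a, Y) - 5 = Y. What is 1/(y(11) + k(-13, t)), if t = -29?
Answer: -8/181 - sqrt(33)/543 ≈ -0.054778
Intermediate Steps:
k(a, Y) = 5 + Y
y(q) = sqrt(3)*sqrt(q) (y(q) = sqrt(q + 2*q) = sqrt(3*q) = sqrt(3)*sqrt(q))
1/(y(11) + k(-13, t)) = 1/(sqrt(3)*sqrt(11) + (5 - 29)) = 1/(sqrt(33) - 24) = 1/(-24 + sqrt(33))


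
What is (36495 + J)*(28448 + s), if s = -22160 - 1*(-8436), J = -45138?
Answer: -127259532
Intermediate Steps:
s = -13724 (s = -22160 + 8436 = -13724)
(36495 + J)*(28448 + s) = (36495 - 45138)*(28448 - 13724) = -8643*14724 = -127259532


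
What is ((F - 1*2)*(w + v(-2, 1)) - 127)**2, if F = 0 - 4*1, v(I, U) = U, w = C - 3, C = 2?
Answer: 16129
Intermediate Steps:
w = -1 (w = 2 - 3 = -1)
F = -4 (F = 0 - 4 = -4)
((F - 1*2)*(w + v(-2, 1)) - 127)**2 = ((-4 - 1*2)*(-1 + 1) - 127)**2 = ((-4 - 2)*0 - 127)**2 = (-6*0 - 127)**2 = (0 - 127)**2 = (-127)**2 = 16129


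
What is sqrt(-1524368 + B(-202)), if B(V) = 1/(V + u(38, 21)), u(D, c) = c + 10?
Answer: I*sqrt(4952671651)/57 ≈ 1234.7*I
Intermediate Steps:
u(D, c) = 10 + c
B(V) = 1/(31 + V) (B(V) = 1/(V + (10 + 21)) = 1/(V + 31) = 1/(31 + V))
sqrt(-1524368 + B(-202)) = sqrt(-1524368 + 1/(31 - 202)) = sqrt(-1524368 + 1/(-171)) = sqrt(-1524368 - 1/171) = sqrt(-260666929/171) = I*sqrt(4952671651)/57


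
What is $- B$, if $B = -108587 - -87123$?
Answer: $21464$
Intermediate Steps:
$B = -21464$ ($B = -108587 + 87123 = -21464$)
$- B = \left(-1\right) \left(-21464\right) = 21464$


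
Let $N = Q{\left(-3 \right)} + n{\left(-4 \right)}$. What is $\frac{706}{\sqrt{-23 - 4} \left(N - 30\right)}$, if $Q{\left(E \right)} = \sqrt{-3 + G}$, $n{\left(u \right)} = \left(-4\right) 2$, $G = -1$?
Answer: $\frac{353 i \sqrt{3} \left(19 + i\right)}{3258} \approx -0.18767 + 3.5656 i$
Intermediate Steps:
$n{\left(u \right)} = -8$
$Q{\left(E \right)} = 2 i$ ($Q{\left(E \right)} = \sqrt{-3 - 1} = \sqrt{-4} = 2 i$)
$N = -8 + 2 i$ ($N = 2 i - 8 = -8 + 2 i \approx -8.0 + 2.0 i$)
$\frac{706}{\sqrt{-23 - 4} \left(N - 30\right)} = \frac{706}{\sqrt{-23 - 4} \left(\left(-8 + 2 i\right) - 30\right)} = \frac{706}{\sqrt{-27} \left(-38 + 2 i\right)} = \frac{706}{3 i \sqrt{3} \left(-38 + 2 i\right)} = 706 \left(- \frac{i \sqrt{3} \left(-38 - 2 i\right)}{13032}\right) = - \frac{353 i \sqrt{3} \left(-38 - 2 i\right)}{6516}$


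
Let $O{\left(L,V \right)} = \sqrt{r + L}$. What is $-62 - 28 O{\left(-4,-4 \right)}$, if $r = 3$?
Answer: $-62 - 28 i \approx -62.0 - 28.0 i$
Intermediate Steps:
$O{\left(L,V \right)} = \sqrt{3 + L}$
$-62 - 28 O{\left(-4,-4 \right)} = -62 - 28 \sqrt{3 - 4} = -62 - 28 \sqrt{-1} = -62 - 28 i$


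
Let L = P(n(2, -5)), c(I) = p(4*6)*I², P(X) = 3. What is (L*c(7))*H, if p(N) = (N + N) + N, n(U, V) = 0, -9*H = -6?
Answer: 7056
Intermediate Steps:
H = ⅔ (H = -⅑*(-6) = ⅔ ≈ 0.66667)
p(N) = 3*N (p(N) = 2*N + N = 3*N)
c(I) = 72*I² (c(I) = (3*(4*6))*I² = (3*24)*I² = 72*I²)
L = 3
(L*c(7))*H = (3*(72*7²))*(⅔) = (3*(72*49))*(⅔) = (3*3528)*(⅔) = 10584*(⅔) = 7056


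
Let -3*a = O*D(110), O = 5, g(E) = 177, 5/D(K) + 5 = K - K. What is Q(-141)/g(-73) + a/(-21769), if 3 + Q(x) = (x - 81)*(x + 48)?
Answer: 449377172/3853113 ≈ 116.63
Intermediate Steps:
D(K) = -1 (D(K) = 5/(-5 + (K - K)) = 5/(-5 + 0) = 5/(-5) = 5*(-1/5) = -1)
Q(x) = -3 + (-81 + x)*(48 + x) (Q(x) = -3 + (x - 81)*(x + 48) = -3 + (-81 + x)*(48 + x))
a = 5/3 (a = -5*(-1)/3 = -1/3*(-5) = 5/3 ≈ 1.6667)
Q(-141)/g(-73) + a/(-21769) = (-3891 + (-141)**2 - 33*(-141))/177 + (5/3)/(-21769) = (-3891 + 19881 + 4653)*(1/177) + (5/3)*(-1/21769) = 20643*(1/177) - 5/65307 = 6881/59 - 5/65307 = 449377172/3853113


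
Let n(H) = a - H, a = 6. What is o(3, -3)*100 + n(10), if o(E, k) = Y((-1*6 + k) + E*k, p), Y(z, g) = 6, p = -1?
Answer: 596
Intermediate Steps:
o(E, k) = 6
n(H) = 6 - H
o(3, -3)*100 + n(10) = 6*100 + (6 - 1*10) = 600 + (6 - 10) = 600 - 4 = 596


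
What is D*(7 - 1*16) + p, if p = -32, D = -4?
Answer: 4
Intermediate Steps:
D*(7 - 1*16) + p = -4*(7 - 1*16) - 32 = -4*(7 - 16) - 32 = -4*(-9) - 32 = 36 - 32 = 4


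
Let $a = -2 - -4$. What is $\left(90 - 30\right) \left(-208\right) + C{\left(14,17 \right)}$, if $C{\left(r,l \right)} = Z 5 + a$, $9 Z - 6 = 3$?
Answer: $-12473$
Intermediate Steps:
$Z = 1$ ($Z = \frac{2}{3} + \frac{1}{9} \cdot 3 = \frac{2}{3} + \frac{1}{3} = 1$)
$a = 2$ ($a = -2 + 4 = 2$)
$C{\left(r,l \right)} = 7$ ($C{\left(r,l \right)} = 1 \cdot 5 + 2 = 5 + 2 = 7$)
$\left(90 - 30\right) \left(-208\right) + C{\left(14,17 \right)} = \left(90 - 30\right) \left(-208\right) + 7 = 60 \left(-208\right) + 7 = -12480 + 7 = -12473$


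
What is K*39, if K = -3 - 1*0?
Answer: -117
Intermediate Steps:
K = -3 (K = -3 + 0 = -3)
K*39 = -3*39 = -117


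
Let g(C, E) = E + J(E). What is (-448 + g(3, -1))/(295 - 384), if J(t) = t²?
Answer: 448/89 ≈ 5.0337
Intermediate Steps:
g(C, E) = E + E²
(-448 + g(3, -1))/(295 - 384) = (-448 - (1 - 1))/(295 - 384) = (-448 - 1*0)/(-89) = (-448 + 0)*(-1/89) = -448*(-1/89) = 448/89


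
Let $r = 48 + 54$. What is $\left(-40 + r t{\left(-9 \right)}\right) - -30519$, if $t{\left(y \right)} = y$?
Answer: $29561$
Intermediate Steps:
$r = 102$
$\left(-40 + r t{\left(-9 \right)}\right) - -30519 = \left(-40 + 102 \left(-9\right)\right) - -30519 = \left(-40 - 918\right) + 30519 = -958 + 30519 = 29561$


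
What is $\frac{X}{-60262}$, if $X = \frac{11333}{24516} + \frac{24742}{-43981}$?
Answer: $\frac{108138199}{64976790167352} \approx 1.6643 \cdot 10^{-6}$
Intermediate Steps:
$X = - \frac{108138199}{1078238196}$ ($X = 11333 \cdot \frac{1}{24516} + 24742 \left(- \frac{1}{43981}\right) = \frac{11333}{24516} - \frac{24742}{43981} = - \frac{108138199}{1078238196} \approx -0.10029$)
$\frac{X}{-60262} = - \frac{108138199}{1078238196 \left(-60262\right)} = \left(- \frac{108138199}{1078238196}\right) \left(- \frac{1}{60262}\right) = \frac{108138199}{64976790167352}$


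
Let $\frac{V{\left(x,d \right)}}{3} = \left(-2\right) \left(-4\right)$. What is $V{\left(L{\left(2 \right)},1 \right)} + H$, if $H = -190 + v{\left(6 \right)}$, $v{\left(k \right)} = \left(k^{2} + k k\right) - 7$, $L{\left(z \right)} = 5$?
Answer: $-101$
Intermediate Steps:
$V{\left(x,d \right)} = 24$ ($V{\left(x,d \right)} = 3 \left(\left(-2\right) \left(-4\right)\right) = 3 \cdot 8 = 24$)
$v{\left(k \right)} = -7 + 2 k^{2}$ ($v{\left(k \right)} = \left(k^{2} + k^{2}\right) - 7 = 2 k^{2} - 7 = -7 + 2 k^{2}$)
$H = -125$ ($H = -190 - \left(7 - 2 \cdot 6^{2}\right) = -190 + \left(-7 + 2 \cdot 36\right) = -190 + \left(-7 + 72\right) = -190 + 65 = -125$)
$V{\left(L{\left(2 \right)},1 \right)} + H = 24 - 125 = -101$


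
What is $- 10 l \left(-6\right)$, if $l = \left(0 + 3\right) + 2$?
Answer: $300$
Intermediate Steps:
$l = 5$ ($l = 3 + 2 = 5$)
$- 10 l \left(-6\right) = \left(-10\right) 5 \left(-6\right) = \left(-50\right) \left(-6\right) = 300$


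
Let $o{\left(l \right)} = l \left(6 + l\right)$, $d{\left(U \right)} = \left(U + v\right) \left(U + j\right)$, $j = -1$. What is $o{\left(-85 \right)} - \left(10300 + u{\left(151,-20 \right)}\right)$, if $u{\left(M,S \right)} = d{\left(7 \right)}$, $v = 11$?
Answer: $-3693$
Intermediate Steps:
$d{\left(U \right)} = \left(-1 + U\right) \left(11 + U\right)$ ($d{\left(U \right)} = \left(U + 11\right) \left(U - 1\right) = \left(11 + U\right) \left(-1 + U\right) = \left(-1 + U\right) \left(11 + U\right)$)
$u{\left(M,S \right)} = 108$ ($u{\left(M,S \right)} = -11 + 7^{2} + 10 \cdot 7 = -11 + 49 + 70 = 108$)
$o{\left(-85 \right)} - \left(10300 + u{\left(151,-20 \right)}\right) = - 85 \left(6 - 85\right) - 10408 = \left(-85\right) \left(-79\right) - 10408 = 6715 - 10408 = -3693$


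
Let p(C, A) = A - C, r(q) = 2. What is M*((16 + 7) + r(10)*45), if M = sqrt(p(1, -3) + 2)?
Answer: 113*I*sqrt(2) ≈ 159.81*I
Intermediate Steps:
M = I*sqrt(2) (M = sqrt((-3 - 1*1) + 2) = sqrt((-3 - 1) + 2) = sqrt(-4 + 2) = sqrt(-2) = I*sqrt(2) ≈ 1.4142*I)
M*((16 + 7) + r(10)*45) = (I*sqrt(2))*((16 + 7) + 2*45) = (I*sqrt(2))*(23 + 90) = (I*sqrt(2))*113 = 113*I*sqrt(2)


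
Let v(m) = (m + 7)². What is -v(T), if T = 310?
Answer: -100489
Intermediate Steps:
v(m) = (7 + m)²
-v(T) = -(7 + 310)² = -1*317² = -1*100489 = -100489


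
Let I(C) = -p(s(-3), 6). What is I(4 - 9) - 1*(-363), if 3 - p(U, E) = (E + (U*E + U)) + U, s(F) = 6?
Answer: 414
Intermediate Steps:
p(U, E) = 3 - E - 2*U - E*U (p(U, E) = 3 - ((E + (U*E + U)) + U) = 3 - ((E + (E*U + U)) + U) = 3 - ((E + (U + E*U)) + U) = 3 - ((E + U + E*U) + U) = 3 - (E + 2*U + E*U) = 3 + (-E - 2*U - E*U) = 3 - E - 2*U - E*U)
I(C) = 51 (I(C) = -(3 - 1*6 - 2*6 - 1*6*6) = -(3 - 6 - 12 - 36) = -1*(-51) = 51)
I(4 - 9) - 1*(-363) = 51 - 1*(-363) = 51 + 363 = 414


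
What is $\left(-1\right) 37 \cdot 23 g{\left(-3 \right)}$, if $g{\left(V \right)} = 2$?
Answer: $-1702$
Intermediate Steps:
$\left(-1\right) 37 \cdot 23 g{\left(-3 \right)} = \left(-1\right) 37 \cdot 23 \cdot 2 = \left(-37\right) 23 \cdot 2 = \left(-851\right) 2 = -1702$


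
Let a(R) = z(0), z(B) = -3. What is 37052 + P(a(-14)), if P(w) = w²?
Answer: 37061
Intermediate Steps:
a(R) = -3
37052 + P(a(-14)) = 37052 + (-3)² = 37052 + 9 = 37061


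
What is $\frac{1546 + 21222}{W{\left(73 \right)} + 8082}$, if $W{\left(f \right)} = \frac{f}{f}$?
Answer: $\frac{22768}{8083} \approx 2.8168$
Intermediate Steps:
$W{\left(f \right)} = 1$
$\frac{1546 + 21222}{W{\left(73 \right)} + 8082} = \frac{1546 + 21222}{1 + 8082} = \frac{22768}{8083}$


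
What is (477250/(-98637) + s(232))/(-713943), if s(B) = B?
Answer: -22406534/70421195691 ≈ -0.00031818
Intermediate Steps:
(477250/(-98637) + s(232))/(-713943) = (477250/(-98637) + 232)/(-713943) = (477250*(-1/98637) + 232)*(-1/713943) = (-477250/98637 + 232)*(-1/713943) = (22406534/98637)*(-1/713943) = -22406534/70421195691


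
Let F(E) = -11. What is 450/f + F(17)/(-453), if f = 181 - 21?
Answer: 20561/7248 ≈ 2.8368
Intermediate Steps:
f = 160
450/f + F(17)/(-453) = 450/160 - 11/(-453) = 450*(1/160) - 11*(-1/453) = 45/16 + 11/453 = 20561/7248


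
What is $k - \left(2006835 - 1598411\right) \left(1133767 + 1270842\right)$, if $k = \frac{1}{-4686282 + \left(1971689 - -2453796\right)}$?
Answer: $- \frac{256128740537054153}{260797} \approx -9.821 \cdot 10^{11}$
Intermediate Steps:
$k = - \frac{1}{260797}$ ($k = \frac{1}{-4686282 + \left(1971689 + 2453796\right)} = \frac{1}{-4686282 + 4425485} = \frac{1}{-260797} = - \frac{1}{260797} \approx -3.8344 \cdot 10^{-6}$)
$k - \left(2006835 - 1598411\right) \left(1133767 + 1270842\right) = - \frac{1}{260797} - \left(2006835 - 1598411\right) \left(1133767 + 1270842\right) = - \frac{1}{260797} - 408424 \cdot 2404609 = - \frac{1}{260797} - 982100026216 = - \frac{256128740537054153}{260797}$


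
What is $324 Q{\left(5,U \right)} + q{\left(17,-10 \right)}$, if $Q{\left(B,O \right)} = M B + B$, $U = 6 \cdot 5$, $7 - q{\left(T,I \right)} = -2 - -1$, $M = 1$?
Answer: $3248$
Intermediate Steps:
$q{\left(T,I \right)} = 8$ ($q{\left(T,I \right)} = 7 - \left(-2 - -1\right) = 7 - \left(-2 + 1\right) = 7 - -1 = 7 + 1 = 8$)
$U = 30$
$Q{\left(B,O \right)} = 2 B$ ($Q{\left(B,O \right)} = 1 B + B = B + B = 2 B$)
$324 Q{\left(5,U \right)} + q{\left(17,-10 \right)} = 324 \cdot 2 \cdot 5 + 8 = 324 \cdot 10 + 8 = 3240 + 8 = 3248$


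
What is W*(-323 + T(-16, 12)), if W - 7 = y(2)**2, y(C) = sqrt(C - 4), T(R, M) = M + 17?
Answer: -1470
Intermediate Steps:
T(R, M) = 17 + M
y(C) = sqrt(-4 + C)
W = 5 (W = 7 + (sqrt(-4 + 2))**2 = 7 + (sqrt(-2))**2 = 7 + (I*sqrt(2))**2 = 7 - 2 = 5)
W*(-323 + T(-16, 12)) = 5*(-323 + (17 + 12)) = 5*(-323 + 29) = 5*(-294) = -1470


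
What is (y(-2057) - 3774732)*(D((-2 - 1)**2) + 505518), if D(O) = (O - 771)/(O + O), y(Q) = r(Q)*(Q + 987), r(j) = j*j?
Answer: -6871250948758174/3 ≈ -2.2904e+15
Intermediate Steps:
r(j) = j**2
y(Q) = Q**2*(987 + Q) (y(Q) = Q**2*(Q + 987) = Q**2*(987 + Q))
D(O) = (-771 + O)/(2*O) (D(O) = (-771 + O)/((2*O)) = (-771 + O)*(1/(2*O)) = (-771 + O)/(2*O))
(y(-2057) - 3774732)*(D((-2 - 1)**2) + 505518) = ((-2057)**2*(987 - 2057) - 3774732)*((-771 + (-2 - 1)**2)/(2*((-2 - 1)**2)) + 505518) = (4231249*(-1070) - 3774732)*((-771 + (-3)**2)/(2*((-3)**2)) + 505518) = (-4527436430 - 3774732)*((1/2)*(-771 + 9)/9 + 505518) = -4531211162*((1/2)*(1/9)*(-762) + 505518) = -4531211162*(-127/3 + 505518) = -4531211162*1516427/3 = -6871250948758174/3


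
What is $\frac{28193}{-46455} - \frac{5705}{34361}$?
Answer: $- \frac{1233765448}{1596240255} \approx -0.77292$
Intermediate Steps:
$\frac{28193}{-46455} - \frac{5705}{34361} = 28193 \left(- \frac{1}{46455}\right) - \frac{5705}{34361} = - \frac{28193}{46455} - \frac{5705}{34361} = - \frac{1233765448}{1596240255}$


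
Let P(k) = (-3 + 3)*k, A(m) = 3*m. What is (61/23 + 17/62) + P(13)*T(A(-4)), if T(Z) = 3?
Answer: 4173/1426 ≈ 2.9264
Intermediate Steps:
P(k) = 0 (P(k) = 0*k = 0)
(61/23 + 17/62) + P(13)*T(A(-4)) = (61/23 + 17/62) + 0*3 = (61*(1/23) + 17*(1/62)) + 0 = (61/23 + 17/62) + 0 = 4173/1426 + 0 = 4173/1426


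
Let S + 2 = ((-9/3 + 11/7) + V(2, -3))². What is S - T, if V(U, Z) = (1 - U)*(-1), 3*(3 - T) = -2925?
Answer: -48011/49 ≈ -979.82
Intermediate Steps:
T = 978 (T = 3 - ⅓*(-2925) = 3 + 975 = 978)
V(U, Z) = -1 + U
S = -89/49 (S = -2 + ((-9/3 + 11/7) + (-1 + 2))² = -2 + ((-9*⅓ + 11*(⅐)) + 1)² = -2 + ((-3 + 11/7) + 1)² = -2 + (-10/7 + 1)² = -2 + (-3/7)² = -2 + 9/49 = -89/49 ≈ -1.8163)
S - T = -89/49 - 1*978 = -89/49 - 978 = -48011/49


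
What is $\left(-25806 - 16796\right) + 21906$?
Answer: $-20696$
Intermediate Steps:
$\left(-25806 - 16796\right) + 21906 = -42602 + 21906 = -20696$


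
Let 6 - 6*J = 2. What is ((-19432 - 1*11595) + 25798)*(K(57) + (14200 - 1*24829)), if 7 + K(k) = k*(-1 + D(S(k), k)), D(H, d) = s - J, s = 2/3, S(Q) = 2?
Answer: 55913697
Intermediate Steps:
J = 2/3 (J = 1 - 1/6*2 = 1 - 1/3 = 2/3 ≈ 0.66667)
s = 2/3 (s = 2*(1/3) = 2/3 ≈ 0.66667)
D(H, d) = 0 (D(H, d) = 2/3 - 1*2/3 = 2/3 - 2/3 = 0)
K(k) = -7 - k (K(k) = -7 + k*(-1 + 0) = -7 + k*(-1) = -7 - k)
((-19432 - 1*11595) + 25798)*(K(57) + (14200 - 1*24829)) = ((-19432 - 1*11595) + 25798)*((-7 - 1*57) + (14200 - 1*24829)) = ((-19432 - 11595) + 25798)*((-7 - 57) + (14200 - 24829)) = (-31027 + 25798)*(-64 - 10629) = -5229*(-10693) = 55913697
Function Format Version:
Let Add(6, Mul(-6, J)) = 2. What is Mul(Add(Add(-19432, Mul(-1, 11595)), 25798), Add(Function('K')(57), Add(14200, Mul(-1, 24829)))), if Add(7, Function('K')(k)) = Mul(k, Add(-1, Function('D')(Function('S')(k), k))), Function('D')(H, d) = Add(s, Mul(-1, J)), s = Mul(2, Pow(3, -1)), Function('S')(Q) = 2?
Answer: 55913697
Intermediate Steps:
J = Rational(2, 3) (J = Add(1, Mul(Rational(-1, 6), 2)) = Add(1, Rational(-1, 3)) = Rational(2, 3) ≈ 0.66667)
s = Rational(2, 3) (s = Mul(2, Rational(1, 3)) = Rational(2, 3) ≈ 0.66667)
Function('D')(H, d) = 0 (Function('D')(H, d) = Add(Rational(2, 3), Mul(-1, Rational(2, 3))) = Add(Rational(2, 3), Rational(-2, 3)) = 0)
Function('K')(k) = Add(-7, Mul(-1, k)) (Function('K')(k) = Add(-7, Mul(k, Add(-1, 0))) = Add(-7, Mul(k, -1)) = Add(-7, Mul(-1, k)))
Mul(Add(Add(-19432, Mul(-1, 11595)), 25798), Add(Function('K')(57), Add(14200, Mul(-1, 24829)))) = Mul(Add(Add(-19432, Mul(-1, 11595)), 25798), Add(Add(-7, Mul(-1, 57)), Add(14200, Mul(-1, 24829)))) = Mul(Add(Add(-19432, -11595), 25798), Add(Add(-7, -57), Add(14200, -24829))) = Mul(Add(-31027, 25798), Add(-64, -10629)) = Mul(-5229, -10693) = 55913697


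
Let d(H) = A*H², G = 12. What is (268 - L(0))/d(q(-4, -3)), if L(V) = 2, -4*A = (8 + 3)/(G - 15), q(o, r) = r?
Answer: 1064/33 ≈ 32.242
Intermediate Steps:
A = 11/12 (A = -(8 + 3)/(4*(12 - 15)) = -11/(4*(-3)) = -11*(-1)/(4*3) = -¼*(-11/3) = 11/12 ≈ 0.91667)
d(H) = 11*H²/12
(268 - L(0))/d(q(-4, -3)) = (268 - 1*2)/(((11/12)*(-3)²)) = (268 - 2)/(((11/12)*9)) = 266/(33/4) = 266*(4/33) = 1064/33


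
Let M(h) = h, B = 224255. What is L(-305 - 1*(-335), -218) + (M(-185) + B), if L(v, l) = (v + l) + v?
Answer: 223912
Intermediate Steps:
L(v, l) = l + 2*v (L(v, l) = (l + v) + v = l + 2*v)
L(-305 - 1*(-335), -218) + (M(-185) + B) = (-218 + 2*(-305 - 1*(-335))) + (-185 + 224255) = (-218 + 2*(-305 + 335)) + 224070 = (-218 + 2*30) + 224070 = (-218 + 60) + 224070 = -158 + 224070 = 223912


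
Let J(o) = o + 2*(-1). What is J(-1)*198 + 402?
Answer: -192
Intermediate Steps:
J(o) = -2 + o (J(o) = o - 2 = -2 + o)
J(-1)*198 + 402 = (-2 - 1)*198 + 402 = -3*198 + 402 = -594 + 402 = -192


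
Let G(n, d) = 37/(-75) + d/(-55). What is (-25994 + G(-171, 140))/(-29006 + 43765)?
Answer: -21447557/12176175 ≈ -1.7614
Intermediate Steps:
G(n, d) = -37/75 - d/55 (G(n, d) = 37*(-1/75) + d*(-1/55) = -37/75 - d/55)
(-25994 + G(-171, 140))/(-29006 + 43765) = (-25994 + (-37/75 - 1/55*140))/(-29006 + 43765) = (-25994 + (-37/75 - 28/11))/14759 = (-25994 - 2507/825)*(1/14759) = -21447557/825*1/14759 = -21447557/12176175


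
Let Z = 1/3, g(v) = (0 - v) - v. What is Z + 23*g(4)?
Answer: -551/3 ≈ -183.67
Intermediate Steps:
g(v) = -2*v (g(v) = -v - v = -2*v)
Z = ⅓ ≈ 0.33333
Z + 23*g(4) = ⅓ + 23*(-2*4) = ⅓ + 23*(-8) = ⅓ - 184 = -551/3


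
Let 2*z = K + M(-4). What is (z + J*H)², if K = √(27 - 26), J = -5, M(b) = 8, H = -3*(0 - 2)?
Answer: 2601/4 ≈ 650.25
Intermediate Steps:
H = 6 (H = -3*(-2) = 6)
K = 1 (K = √1 = 1)
z = 9/2 (z = (1 + 8)/2 = (½)*9 = 9/2 ≈ 4.5000)
(z + J*H)² = (9/2 - 5*6)² = (9/2 - 30)² = (-51/2)² = 2601/4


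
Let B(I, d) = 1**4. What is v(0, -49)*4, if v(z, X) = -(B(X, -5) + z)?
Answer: -4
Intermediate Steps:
B(I, d) = 1
v(z, X) = -1 - z (v(z, X) = -(1 + z) = -1 - z)
v(0, -49)*4 = (-1 - 1*0)*4 = (-1 + 0)*4 = -1*4 = -4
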